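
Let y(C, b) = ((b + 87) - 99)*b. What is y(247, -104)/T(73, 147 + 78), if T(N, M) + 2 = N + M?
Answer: 1508/37 ≈ 40.757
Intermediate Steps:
y(C, b) = b*(-12 + b) (y(C, b) = ((87 + b) - 99)*b = (-12 + b)*b = b*(-12 + b))
T(N, M) = -2 + M + N (T(N, M) = -2 + (N + M) = -2 + (M + N) = -2 + M + N)
y(247, -104)/T(73, 147 + 78) = (-104*(-12 - 104))/(-2 + (147 + 78) + 73) = (-104*(-116))/(-2 + 225 + 73) = 12064/296 = 12064*(1/296) = 1508/37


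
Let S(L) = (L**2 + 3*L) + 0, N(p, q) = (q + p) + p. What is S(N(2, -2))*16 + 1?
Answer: 161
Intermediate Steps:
N(p, q) = q + 2*p (N(p, q) = (p + q) + p = q + 2*p)
S(L) = L**2 + 3*L
S(N(2, -2))*16 + 1 = ((-2 + 2*2)*(3 + (-2 + 2*2)))*16 + 1 = ((-2 + 4)*(3 + (-2 + 4)))*16 + 1 = (2*(3 + 2))*16 + 1 = (2*5)*16 + 1 = 10*16 + 1 = 160 + 1 = 161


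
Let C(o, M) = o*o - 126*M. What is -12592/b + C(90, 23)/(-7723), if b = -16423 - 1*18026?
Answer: -81955682/266049627 ≈ -0.30805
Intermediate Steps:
C(o, M) = o² - 126*M
b = -34449 (b = -16423 - 18026 = -34449)
-12592/b + C(90, 23)/(-7723) = -12592/(-34449) + (90² - 126*23)/(-7723) = -12592*(-1/34449) + (8100 - 2898)*(-1/7723) = 12592/34449 + 5202*(-1/7723) = 12592/34449 - 5202/7723 = -81955682/266049627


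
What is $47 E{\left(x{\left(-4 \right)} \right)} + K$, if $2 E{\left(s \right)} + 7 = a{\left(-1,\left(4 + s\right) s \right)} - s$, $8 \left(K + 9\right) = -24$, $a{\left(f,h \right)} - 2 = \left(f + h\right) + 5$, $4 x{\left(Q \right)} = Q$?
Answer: $- \frac{165}{2} \approx -82.5$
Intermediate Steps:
$x{\left(Q \right)} = \frac{Q}{4}$
$a{\left(f,h \right)} = 7 + f + h$ ($a{\left(f,h \right)} = 2 + \left(\left(f + h\right) + 5\right) = 2 + \left(5 + f + h\right) = 7 + f + h$)
$K = -12$ ($K = -9 + \frac{1}{8} \left(-24\right) = -9 - 3 = -12$)
$E{\left(s \right)} = - \frac{1}{2} - \frac{s}{2} + \frac{s \left(4 + s\right)}{2}$ ($E{\left(s \right)} = - \frac{7}{2} + \frac{\left(7 - 1 + \left(4 + s\right) s\right) - s}{2} = - \frac{7}{2} + \frac{\left(7 - 1 + s \left(4 + s\right)\right) - s}{2} = - \frac{7}{2} + \frac{\left(6 + s \left(4 + s\right)\right) - s}{2} = - \frac{7}{2} + \frac{6 - s + s \left(4 + s\right)}{2} = - \frac{7}{2} + \left(3 - \frac{s}{2} + \frac{s \left(4 + s\right)}{2}\right) = - \frac{1}{2} - \frac{s}{2} + \frac{s \left(4 + s\right)}{2}$)
$47 E{\left(x{\left(-4 \right)} \right)} + K = 47 \left(- \frac{1}{2} - \frac{\frac{1}{4} \left(-4\right)}{2} + \frac{\frac{1}{4} \left(-4\right) \left(4 + \frac{1}{4} \left(-4\right)\right)}{2}\right) - 12 = 47 \left(- \frac{1}{2} - - \frac{1}{2} + \frac{1}{2} \left(-1\right) \left(4 - 1\right)\right) - 12 = 47 \left(- \frac{1}{2} + \frac{1}{2} + \frac{1}{2} \left(-1\right) 3\right) - 12 = 47 \left(- \frac{1}{2} + \frac{1}{2} - \frac{3}{2}\right) - 12 = 47 \left(- \frac{3}{2}\right) - 12 = - \frac{141}{2} - 12 = - \frac{165}{2}$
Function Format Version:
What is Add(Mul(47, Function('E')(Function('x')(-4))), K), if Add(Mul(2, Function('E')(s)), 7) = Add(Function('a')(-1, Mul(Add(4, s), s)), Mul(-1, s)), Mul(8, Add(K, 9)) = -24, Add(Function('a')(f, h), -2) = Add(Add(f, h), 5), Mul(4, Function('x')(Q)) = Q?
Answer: Rational(-165, 2) ≈ -82.500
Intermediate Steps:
Function('x')(Q) = Mul(Rational(1, 4), Q)
Function('a')(f, h) = Add(7, f, h) (Function('a')(f, h) = Add(2, Add(Add(f, h), 5)) = Add(2, Add(5, f, h)) = Add(7, f, h))
K = -12 (K = Add(-9, Mul(Rational(1, 8), -24)) = Add(-9, -3) = -12)
Function('E')(s) = Add(Rational(-1, 2), Mul(Rational(-1, 2), s), Mul(Rational(1, 2), s, Add(4, s))) (Function('E')(s) = Add(Rational(-7, 2), Mul(Rational(1, 2), Add(Add(7, -1, Mul(Add(4, s), s)), Mul(-1, s)))) = Add(Rational(-7, 2), Mul(Rational(1, 2), Add(Add(7, -1, Mul(s, Add(4, s))), Mul(-1, s)))) = Add(Rational(-7, 2), Mul(Rational(1, 2), Add(Add(6, Mul(s, Add(4, s))), Mul(-1, s)))) = Add(Rational(-7, 2), Mul(Rational(1, 2), Add(6, Mul(-1, s), Mul(s, Add(4, s))))) = Add(Rational(-7, 2), Add(3, Mul(Rational(-1, 2), s), Mul(Rational(1, 2), s, Add(4, s)))) = Add(Rational(-1, 2), Mul(Rational(-1, 2), s), Mul(Rational(1, 2), s, Add(4, s))))
Add(Mul(47, Function('E')(Function('x')(-4))), K) = Add(Mul(47, Add(Rational(-1, 2), Mul(Rational(-1, 2), Mul(Rational(1, 4), -4)), Mul(Rational(1, 2), Mul(Rational(1, 4), -4), Add(4, Mul(Rational(1, 4), -4))))), -12) = Add(Mul(47, Add(Rational(-1, 2), Mul(Rational(-1, 2), -1), Mul(Rational(1, 2), -1, Add(4, -1)))), -12) = Add(Mul(47, Add(Rational(-1, 2), Rational(1, 2), Mul(Rational(1, 2), -1, 3))), -12) = Add(Mul(47, Add(Rational(-1, 2), Rational(1, 2), Rational(-3, 2))), -12) = Add(Mul(47, Rational(-3, 2)), -12) = Add(Rational(-141, 2), -12) = Rational(-165, 2)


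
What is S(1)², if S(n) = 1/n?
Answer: 1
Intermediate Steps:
S(1)² = (1/1)² = 1² = 1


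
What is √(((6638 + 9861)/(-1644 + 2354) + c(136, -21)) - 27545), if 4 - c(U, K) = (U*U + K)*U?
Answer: I*√1280473363810/710 ≈ 1593.8*I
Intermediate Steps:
c(U, K) = 4 - U*(K + U²) (c(U, K) = 4 - (U*U + K)*U = 4 - (U² + K)*U = 4 - (K + U²)*U = 4 - U*(K + U²))
√(((6638 + 9861)/(-1644 + 2354) + c(136, -21)) - 27545) = √(((6638 + 9861)/(-1644 + 2354) + (4 - 1*136³ - 1*(-21)*136)) - 27545) = √((16499/710 + (4 - 1*2515456 + 2856)) - 27545) = √((16499*(1/710) + (4 - 2515456 + 2856)) - 27545) = √((16499/710 - 2512596) - 27545) = √(-1783926661/710 - 27545) = √(-1803483611/710) = I*√1280473363810/710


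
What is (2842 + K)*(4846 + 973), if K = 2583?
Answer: 31568075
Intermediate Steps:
(2842 + K)*(4846 + 973) = (2842 + 2583)*(4846 + 973) = 5425*5819 = 31568075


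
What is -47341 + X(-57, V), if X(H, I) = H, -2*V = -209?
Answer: -47398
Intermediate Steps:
V = 209/2 (V = -1/2*(-209) = 209/2 ≈ 104.50)
-47341 + X(-57, V) = -47341 - 57 = -47398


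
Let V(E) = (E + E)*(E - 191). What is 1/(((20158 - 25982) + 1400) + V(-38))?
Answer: 1/12980 ≈ 7.7042e-5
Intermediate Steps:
V(E) = 2*E*(-191 + E) (V(E) = (2*E)*(-191 + E) = 2*E*(-191 + E))
1/(((20158 - 25982) + 1400) + V(-38)) = 1/(((20158 - 25982) + 1400) + 2*(-38)*(-191 - 38)) = 1/((-5824 + 1400) + 2*(-38)*(-229)) = 1/(-4424 + 17404) = 1/12980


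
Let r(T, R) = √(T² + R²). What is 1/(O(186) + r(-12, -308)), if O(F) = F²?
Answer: 8649/299197052 - √5938/299197052 ≈ 2.8650e-5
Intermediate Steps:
r(T, R) = √(R² + T²)
1/(O(186) + r(-12, -308)) = 1/(186² + √((-308)² + (-12)²)) = 1/(34596 + √(94864 + 144)) = 1/(34596 + √95008) = 1/(34596 + 4*√5938)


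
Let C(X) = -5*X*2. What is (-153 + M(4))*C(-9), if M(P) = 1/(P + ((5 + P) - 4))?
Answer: -13760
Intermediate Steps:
C(X) = -10*X
M(P) = 1/(1 + 2*P) (M(P) = 1/(P + (1 + P)) = 1/(1 + 2*P))
(-153 + M(4))*C(-9) = (-153 + 1/(1 + 2*4))*(-10*(-9)) = (-153 + 1/(1 + 8))*90 = (-153 + 1/9)*90 = (-153 + ⅑)*90 = -1376/9*90 = -13760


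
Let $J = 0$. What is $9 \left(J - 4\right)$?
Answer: $-36$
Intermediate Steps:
$9 \left(J - 4\right) = 9 \left(0 - 4\right) = 9 \left(-4\right) = -36$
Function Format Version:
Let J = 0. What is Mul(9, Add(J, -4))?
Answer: -36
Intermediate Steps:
Mul(9, Add(J, -4)) = Mul(9, Add(0, -4)) = Mul(9, -4) = -36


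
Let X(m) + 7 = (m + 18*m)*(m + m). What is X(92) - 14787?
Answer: 306838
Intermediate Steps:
X(m) = -7 + 38*m**2 (X(m) = -7 + (m + 18*m)*(m + m) = -7 + (19*m)*(2*m) = -7 + 38*m**2)
X(92) - 14787 = (-7 + 38*92**2) - 14787 = (-7 + 38*8464) - 14787 = (-7 + 321632) - 14787 = 321625 - 14787 = 306838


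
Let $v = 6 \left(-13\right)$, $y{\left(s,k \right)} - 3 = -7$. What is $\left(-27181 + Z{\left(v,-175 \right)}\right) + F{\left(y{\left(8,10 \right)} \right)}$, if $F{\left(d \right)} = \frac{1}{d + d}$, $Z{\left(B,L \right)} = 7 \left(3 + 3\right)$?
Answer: $- \frac{217113}{8} \approx -27139.0$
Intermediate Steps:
$y{\left(s,k \right)} = -4$ ($y{\left(s,k \right)} = 3 - 7 = -4$)
$v = -78$
$Z{\left(B,L \right)} = 42$ ($Z{\left(B,L \right)} = 7 \cdot 6 = 42$)
$F{\left(d \right)} = \frac{1}{2 d}$
$\left(-27181 + Z{\left(v,-175 \right)}\right) + F{\left(y{\left(8,10 \right)} \right)} = \left(-27181 + 42\right) + \frac{1}{2 \left(-4\right)} = -27139 + \frac{1}{2} \left(- \frac{1}{4}\right) = -27139 - \frac{1}{8} = - \frac{217113}{8}$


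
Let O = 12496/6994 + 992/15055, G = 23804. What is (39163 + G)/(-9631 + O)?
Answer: -3315044742945/506948950721 ≈ -6.5392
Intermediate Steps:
O = 97532664/52647335 (O = 12496*(1/6994) + 992*(1/15055) = 6248/3497 + 992/15055 = 97532664/52647335 ≈ 1.8526)
(39163 + G)/(-9631 + O) = (39163 + 23804)/(-9631 + 97532664/52647335) = 62967/(-506948950721/52647335) = 62967*(-52647335/506948950721) = -3315044742945/506948950721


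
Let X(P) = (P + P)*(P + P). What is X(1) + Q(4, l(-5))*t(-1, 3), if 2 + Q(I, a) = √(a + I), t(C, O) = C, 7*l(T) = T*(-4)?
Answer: 6 - 4*√21/7 ≈ 3.3814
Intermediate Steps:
l(T) = -4*T/7 (l(T) = (T*(-4))/7 = (-4*T)/7 = -4*T/7)
Q(I, a) = -2 + √(I + a) (Q(I, a) = -2 + √(a + I) = -2 + √(I + a))
X(P) = 4*P² (X(P) = (2*P)*(2*P) = 4*P²)
X(1) + Q(4, l(-5))*t(-1, 3) = 4*1² + (-2 + √(4 - 4/7*(-5)))*(-1) = 4*1 + (-2 + √(4 + 20/7))*(-1) = 4 + (-2 + √(48/7))*(-1) = 4 + (-2 + 4*√21/7)*(-1) = 4 + (2 - 4*√21/7) = 6 - 4*√21/7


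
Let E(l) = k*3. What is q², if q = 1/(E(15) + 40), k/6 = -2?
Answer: 1/16 ≈ 0.062500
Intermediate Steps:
k = -12 (k = 6*(-2) = -12)
E(l) = -36 (E(l) = -12*3 = -36)
q = ¼ (q = 1/(-36 + 40) = 1/4 = ¼ ≈ 0.25000)
q² = (¼)² = 1/16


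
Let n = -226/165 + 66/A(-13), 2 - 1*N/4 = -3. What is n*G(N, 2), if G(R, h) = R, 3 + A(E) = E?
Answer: -7253/66 ≈ -109.89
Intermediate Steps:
N = 20 (N = 8 - 4*(-3) = 8 + 12 = 20)
A(E) = -3 + E
n = -7253/1320 (n = -226/165 + 66/(-3 - 13) = -226*1/165 + 66/(-16) = -226/165 + 66*(-1/16) = -226/165 - 33/8 = -7253/1320 ≈ -5.4947)
n*G(N, 2) = -7253/1320*20 = -7253/66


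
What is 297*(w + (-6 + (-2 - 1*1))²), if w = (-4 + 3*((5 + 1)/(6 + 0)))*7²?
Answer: 9504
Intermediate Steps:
w = -49 (w = (-4 + 3*(6/6))*49 = (-4 + 3*(6*(⅙)))*49 = (-4 + 3*1)*49 = (-4 + 3)*49 = -1*49 = -49)
297*(w + (-6 + (-2 - 1*1))²) = 297*(-49 + (-6 + (-2 - 1*1))²) = 297*(-49 + (-6 + (-2 - 1))²) = 297*(-49 + (-6 - 3)²) = 297*(-49 + (-9)²) = 297*(-49 + 81) = 297*32 = 9504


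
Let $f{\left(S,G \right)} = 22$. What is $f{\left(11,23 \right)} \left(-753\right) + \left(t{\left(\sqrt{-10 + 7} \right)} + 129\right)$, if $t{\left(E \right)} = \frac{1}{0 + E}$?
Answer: $-16437 - \frac{i \sqrt{3}}{3} \approx -16437.0 - 0.57735 i$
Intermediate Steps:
$t{\left(E \right)} = \frac{1}{E}$
$f{\left(11,23 \right)} \left(-753\right) + \left(t{\left(\sqrt{-10 + 7} \right)} + 129\right) = 22 \left(-753\right) + \left(\frac{1}{\sqrt{-10 + 7}} + 129\right) = -16566 + \left(\frac{1}{\sqrt{-3}} + 129\right) = -16566 + \left(\frac{1}{i \sqrt{3}} + 129\right) = -16566 + \left(- \frac{i \sqrt{3}}{3} + 129\right) = -16566 + \left(129 - \frac{i \sqrt{3}}{3}\right) = -16437 - \frac{i \sqrt{3}}{3}$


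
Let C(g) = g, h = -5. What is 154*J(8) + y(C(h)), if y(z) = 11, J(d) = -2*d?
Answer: -2453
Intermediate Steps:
154*J(8) + y(C(h)) = 154*(-2*8) + 11 = 154*(-16) + 11 = -2464 + 11 = -2453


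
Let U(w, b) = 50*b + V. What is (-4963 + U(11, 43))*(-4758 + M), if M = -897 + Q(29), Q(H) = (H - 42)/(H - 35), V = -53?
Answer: 48603061/3 ≈ 1.6201e+7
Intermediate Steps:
Q(H) = (-42 + H)/(-35 + H)
M = -5369/6 (M = -897 + (-42 + 29)/(-35 + 29) = -897 - 13/(-6) = -897 - 1/6*(-13) = -897 + 13/6 = -5369/6 ≈ -894.83)
U(w, b) = -53 + 50*b (U(w, b) = 50*b - 53 = -53 + 50*b)
(-4963 + U(11, 43))*(-4758 + M) = (-4963 + (-53 + 50*43))*(-4758 - 5369/6) = (-4963 + (-53 + 2150))*(-33917/6) = (-4963 + 2097)*(-33917/6) = -2866*(-33917/6) = 48603061/3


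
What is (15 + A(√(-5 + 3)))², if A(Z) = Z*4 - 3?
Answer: 112 + 96*I*√2 ≈ 112.0 + 135.76*I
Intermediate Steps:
A(Z) = -3 + 4*Z (A(Z) = 4*Z - 3 = -3 + 4*Z)
(15 + A(√(-5 + 3)))² = (15 + (-3 + 4*√(-5 + 3)))² = (15 + (-3 + 4*√(-2)))² = (15 + (-3 + 4*(I*√2)))² = (15 + (-3 + 4*I*√2))² = (12 + 4*I*√2)²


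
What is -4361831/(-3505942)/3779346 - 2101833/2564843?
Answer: -27849628905558409823/33984600320279372676 ≈ -0.81948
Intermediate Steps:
-4361831/(-3505942)/3779346 - 2101833/2564843 = -4361831*(-1/3505942)*(1/3779346) - 2101833*1/2564843 = (4361831/3505942)*(1/3779346) - 2101833/2564843 = 4361831/13250167873932 - 2101833/2564843 = -27849628905558409823/33984600320279372676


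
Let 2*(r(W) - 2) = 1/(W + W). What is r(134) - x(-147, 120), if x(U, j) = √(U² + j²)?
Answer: 1073/536 - 3*√4001 ≈ -187.76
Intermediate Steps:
r(W) = 2 + 1/(4*W) (r(W) = 2 + 1/(2*(W + W)) = 2 + 1/(2*((2*W))) = 2 + (1/(2*W))/2 = 2 + 1/(4*W))
r(134) - x(-147, 120) = (2 + (¼)/134) - √((-147)² + 120²) = (2 + (¼)*(1/134)) - √(21609 + 14400) = (2 + 1/536) - √36009 = 1073/536 - 3*√4001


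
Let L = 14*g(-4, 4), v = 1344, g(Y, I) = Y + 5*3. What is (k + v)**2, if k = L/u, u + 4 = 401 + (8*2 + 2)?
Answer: 311268031396/172225 ≈ 1.8073e+6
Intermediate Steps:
g(Y, I) = 15 + Y (g(Y, I) = Y + 15 = 15 + Y)
L = 154 (L = 14*(15 - 4) = 14*11 = 154)
u = 415 (u = -4 + (401 + (8*2 + 2)) = -4 + (401 + (16 + 2)) = -4 + (401 + 18) = -4 + 419 = 415)
k = 154/415 ≈ 0.37108
(k + v)**2 = (154/415 + 1344)**2 = (557914/415)**2 = 311268031396/172225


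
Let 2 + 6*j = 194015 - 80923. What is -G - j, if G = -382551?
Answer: 1091108/3 ≈ 3.6370e+5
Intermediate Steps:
j = 56545/3 (j = -⅓ + (194015 - 80923)/6 = -⅓ + (⅙)*113092 = -⅓ + 56546/3 = 56545/3 ≈ 18848.)
-G - j = -1*(-382551) - 1*56545/3 = 382551 - 56545/3 = 1091108/3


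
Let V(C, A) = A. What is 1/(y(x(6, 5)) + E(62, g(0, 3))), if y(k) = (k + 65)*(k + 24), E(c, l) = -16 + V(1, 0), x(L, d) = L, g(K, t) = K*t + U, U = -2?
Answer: 1/2114 ≈ 0.00047304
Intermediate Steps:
g(K, t) = -2 + K*t (g(K, t) = K*t - 2 = -2 + K*t)
E(c, l) = -16 (E(c, l) = -16 + 0 = -16)
y(k) = (24 + k)*(65 + k) (y(k) = (65 + k)*(24 + k) = (24 + k)*(65 + k))
1/(y(x(6, 5)) + E(62, g(0, 3))) = 1/((1560 + 6² + 89*6) - 16) = 1/((1560 + 36 + 534) - 16) = 1/(2130 - 16) = 1/2114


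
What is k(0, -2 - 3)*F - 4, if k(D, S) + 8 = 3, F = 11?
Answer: -59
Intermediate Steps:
k(D, S) = -5 (k(D, S) = -8 + 3 = -5)
k(0, -2 - 3)*F - 4 = -5*11 - 4 = -55 - 4 = -59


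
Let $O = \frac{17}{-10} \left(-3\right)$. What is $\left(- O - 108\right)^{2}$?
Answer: $\frac{1279161}{100} \approx 12792.0$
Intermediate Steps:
$O = \frac{51}{10}$ ($O = 17 \left(- \frac{1}{10}\right) \left(-3\right) = \left(- \frac{17}{10}\right) \left(-3\right) = \frac{51}{10} \approx 5.1$)
$\left(- O - 108\right)^{2} = \left(\left(-1\right) \frac{51}{10} - 108\right)^{2} = \left(- \frac{51}{10} - 108\right)^{2} = \left(- \frac{1131}{10}\right)^{2} = \frac{1279161}{100}$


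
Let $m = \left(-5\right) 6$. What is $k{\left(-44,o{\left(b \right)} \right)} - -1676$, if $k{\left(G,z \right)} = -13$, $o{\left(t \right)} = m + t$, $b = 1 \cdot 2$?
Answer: $1663$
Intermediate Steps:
$m = -30$
$b = 2$
$o{\left(t \right)} = -30 + t$
$k{\left(-44,o{\left(b \right)} \right)} - -1676 = -13 - -1676 = -13 + 1676 = 1663$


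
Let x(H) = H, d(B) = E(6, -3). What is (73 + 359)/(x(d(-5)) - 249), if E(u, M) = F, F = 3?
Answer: -72/41 ≈ -1.7561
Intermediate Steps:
E(u, M) = 3
d(B) = 3
(73 + 359)/(x(d(-5)) - 249) = (73 + 359)/(3 - 249) = 432/(-246) = 432*(-1/246) = -72/41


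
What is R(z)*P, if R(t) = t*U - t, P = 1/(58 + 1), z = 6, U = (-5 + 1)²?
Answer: 90/59 ≈ 1.5254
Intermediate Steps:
U = 16 (U = (-4)² = 16)
P = 1/59 ≈ 0.016949
R(t) = 15*t (R(t) = t*16 - t = 16*t - t = 15*t)
R(z)*P = (15*6)*(1/59) = 90*(1/59) = 90/59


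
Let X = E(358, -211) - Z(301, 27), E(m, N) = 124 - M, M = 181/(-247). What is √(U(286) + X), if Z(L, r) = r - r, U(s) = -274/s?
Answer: 2*√228429058/2717 ≈ 11.125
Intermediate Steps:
M = -181/247 (M = 181*(-1/247) = -181/247 ≈ -0.73279)
E(m, N) = 30809/247 (E(m, N) = 124 - 1*(-181/247) = 124 + 181/247 = 30809/247)
Z(L, r) = 0
X = 30809/247 (X = 30809/247 - 1*0 = 30809/247 + 0 = 30809/247 ≈ 124.73)
√(U(286) + X) = √(-274/286 + 30809/247) = √(-274*1/286 + 30809/247) = √(-137/143 + 30809/247) = √(336296/2717) = 2*√228429058/2717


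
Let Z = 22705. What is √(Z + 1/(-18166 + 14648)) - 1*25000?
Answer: -25000 + √281004432902/3518 ≈ -24849.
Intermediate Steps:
√(Z + 1/(-18166 + 14648)) - 1*25000 = √(22705 + 1/(-18166 + 14648)) - 1*25000 = √(22705 + 1/(-3518)) - 25000 = √(22705 - 1/3518) - 25000 = √(79876189/3518) - 25000 = √281004432902/3518 - 25000 = -25000 + √281004432902/3518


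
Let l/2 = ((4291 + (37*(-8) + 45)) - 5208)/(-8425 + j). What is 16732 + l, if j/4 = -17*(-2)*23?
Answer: 88631740/5297 ≈ 16732.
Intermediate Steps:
j = 3128 (j = 4*(-17*(-2)*23) = 4*(34*23) = 4*782 = 3128)
l = 2336/5297 (l = 2*(((4291 + (37*(-8) + 45)) - 5208)/(-8425 + 3128)) = 2*(((4291 + (-296 + 45)) - 5208)/(-5297)) = 2*(((4291 - 251) - 5208)*(-1/5297)) = 2*((4040 - 5208)*(-1/5297)) = 2*(-1168*(-1/5297)) = 2*(1168/5297) = 2336/5297 ≈ 0.44100)
16732 + l = 16732 + 2336/5297 = 88631740/5297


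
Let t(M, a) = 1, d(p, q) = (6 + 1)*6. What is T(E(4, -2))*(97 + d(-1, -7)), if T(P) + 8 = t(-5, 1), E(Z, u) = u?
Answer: -973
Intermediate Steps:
d(p, q) = 42 (d(p, q) = 7*6 = 42)
T(P) = -7 (T(P) = -8 + 1 = -7)
T(E(4, -2))*(97 + d(-1, -7)) = -7*(97 + 42) = -7*139 = -973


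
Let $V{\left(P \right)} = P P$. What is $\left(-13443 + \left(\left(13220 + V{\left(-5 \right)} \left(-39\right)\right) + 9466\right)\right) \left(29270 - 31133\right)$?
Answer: $-15403284$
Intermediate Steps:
$V{\left(P \right)} = P^{2}$
$\left(-13443 + \left(\left(13220 + V{\left(-5 \right)} \left(-39\right)\right) + 9466\right)\right) \left(29270 - 31133\right) = \left(-13443 + \left(\left(13220 + \left(-5\right)^{2} \left(-39\right)\right) + 9466\right)\right) \left(29270 - 31133\right) = \left(-13443 + \left(\left(13220 + 25 \left(-39\right)\right) + 9466\right)\right) \left(-1863\right) = \left(-13443 + \left(\left(13220 - 975\right) + 9466\right)\right) \left(-1863\right) = \left(-13443 + \left(12245 + 9466\right)\right) \left(-1863\right) = \left(-13443 + 21711\right) \left(-1863\right) = 8268 \left(-1863\right) = -15403284$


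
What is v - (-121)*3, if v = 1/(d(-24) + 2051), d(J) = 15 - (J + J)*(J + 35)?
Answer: 941623/2594 ≈ 363.00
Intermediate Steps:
d(J) = 15 - 2*J*(35 + J)
v = 1/2594 (v = 1/((15 - 70*(-24) - 2*(-24)**2) + 2051) = 1/((15 + 1680 - 2*576) + 2051) = 1/((15 + 1680 - 1152) + 2051) = 1/(543 + 2051) = 1/2594 ≈ 0.00038551)
v - (-121)*3 = 1/2594 - (-121)*3 = 1/2594 - 1*(-363) = 1/2594 + 363 = 941623/2594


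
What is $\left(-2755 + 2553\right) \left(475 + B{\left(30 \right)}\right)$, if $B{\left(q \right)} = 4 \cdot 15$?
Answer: $-108070$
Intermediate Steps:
$B{\left(q \right)} = 60$
$\left(-2755 + 2553\right) \left(475 + B{\left(30 \right)}\right) = \left(-2755 + 2553\right) \left(475 + 60\right) = \left(-202\right) 535 = -108070$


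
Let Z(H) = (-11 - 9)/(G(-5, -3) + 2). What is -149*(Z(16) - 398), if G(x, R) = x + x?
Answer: 117859/2 ≈ 58930.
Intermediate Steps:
G(x, R) = 2*x
Z(H) = 5/2 (Z(H) = (-11 - 9)/(2*(-5) + 2) = -20/(-10 + 2) = -20/(-8) = -20*(-1/8) = 5/2)
-149*(Z(16) - 398) = -149*(5/2 - 398) = -149*(-791/2) = 117859/2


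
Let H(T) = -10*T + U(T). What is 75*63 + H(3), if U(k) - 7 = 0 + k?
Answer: 4705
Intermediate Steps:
U(k) = 7 + k (U(k) = 7 + (0 + k) = 7 + k)
H(T) = 7 - 9*T (H(T) = -10*T + (7 + T) = 7 - 9*T)
75*63 + H(3) = 75*63 + (7 - 9*3) = 4725 + (7 - 27) = 4725 - 20 = 4705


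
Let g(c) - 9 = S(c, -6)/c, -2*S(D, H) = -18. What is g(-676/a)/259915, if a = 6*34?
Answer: 1062/43925635 ≈ 2.4177e-5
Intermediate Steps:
a = 204
S(D, H) = 9 (S(D, H) = -½*(-18) = 9)
g(c) = 9 + 9/c
g(-676/a)/259915 = (9 + 9/((-676/204)))/259915 = (9 + 9/((-676*1/204)))*(1/259915) = (9 + 9/(-169/51))*(1/259915) = (9 + 9*(-51/169))*(1/259915) = (9 - 459/169)*(1/259915) = (1062/169)*(1/259915) = 1062/43925635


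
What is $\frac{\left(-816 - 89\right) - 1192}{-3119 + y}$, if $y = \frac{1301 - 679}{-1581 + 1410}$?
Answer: $\frac{358587}{533971} \approx 0.67155$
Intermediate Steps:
$y = - \frac{622}{171}$ ($y = \frac{622}{-171} = 622 \left(- \frac{1}{171}\right) = - \frac{622}{171} \approx -3.6374$)
$\frac{\left(-816 - 89\right) - 1192}{-3119 + y} = \frac{\left(-816 - 89\right) - 1192}{-3119 - \frac{622}{171}} = \frac{\left(-816 - 89\right) - 1192}{- \frac{533971}{171}} = \left(-905 - 1192\right) \left(- \frac{171}{533971}\right) = \left(-2097\right) \left(- \frac{171}{533971}\right) = \frac{358587}{533971}$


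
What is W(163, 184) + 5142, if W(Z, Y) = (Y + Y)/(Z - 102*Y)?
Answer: 95666542/18605 ≈ 5142.0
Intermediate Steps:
W(Z, Y) = 2*Y/(Z - 102*Y) (W(Z, Y) = (2*Y)/(Z - 102*Y) = 2*Y/(Z - 102*Y))
W(163, 184) + 5142 = -2*184/(-1*163 + 102*184) + 5142 = -2*184/(-163 + 18768) + 5142 = -2*184/18605 + 5142 = -2*184*1/18605 + 5142 = -368/18605 + 5142 = 95666542/18605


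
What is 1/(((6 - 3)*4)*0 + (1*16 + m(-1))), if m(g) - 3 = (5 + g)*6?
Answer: 1/43 ≈ 0.023256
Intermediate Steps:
m(g) = 33 + 6*g (m(g) = 3 + (5 + g)*6 = 3 + (30 + 6*g) = 33 + 6*g)
1/(((6 - 3)*4)*0 + (1*16 + m(-1))) = 1/(((6 - 3)*4)*0 + (1*16 + (33 + 6*(-1)))) = 1/((3*4)*0 + (16 + (33 - 6))) = 1/(12*0 + (16 + 27)) = 1/(0 + 43) = 1/43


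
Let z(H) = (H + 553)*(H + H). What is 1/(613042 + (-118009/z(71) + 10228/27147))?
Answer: 267271264/163848254968677 ≈ 1.6312e-6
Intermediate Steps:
z(H) = 2*H*(553 + H) (z(H) = (553 + H)*(2*H) = 2*H*(553 + H))
1/(613042 + (-118009/z(71) + 10228/27147)) = 1/(613042 + (-118009*1/(142*(553 + 71)) + 10228/27147)) = 1/(613042 + (-118009/(2*71*624) + 10228*(1/27147))) = 1/(613042 + (-118009/88608 + 10228/27147)) = 1/(613042 - 255256411/267271264) = 1/(163848254968677/267271264) = 267271264/163848254968677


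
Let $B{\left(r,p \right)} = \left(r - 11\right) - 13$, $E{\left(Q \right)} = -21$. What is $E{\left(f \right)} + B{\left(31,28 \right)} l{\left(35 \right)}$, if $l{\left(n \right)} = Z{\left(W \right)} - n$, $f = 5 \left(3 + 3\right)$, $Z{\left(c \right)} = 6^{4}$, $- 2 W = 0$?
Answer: $8806$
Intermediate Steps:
$W = 0$ ($W = \left(- \frac{1}{2}\right) 0 = 0$)
$Z{\left(c \right)} = 1296$
$f = 30$ ($f = 5 \cdot 6 = 30$)
$l{\left(n \right)} = 1296 - n$
$B{\left(r,p \right)} = -24 + r$ ($B{\left(r,p \right)} = \left(-11 + r\right) - 13 = -24 + r$)
$E{\left(f \right)} + B{\left(31,28 \right)} l{\left(35 \right)} = -21 + \left(-24 + 31\right) \left(1296 - 35\right) = -21 + 7 \left(1296 - 35\right) = -21 + 7 \cdot 1261 = -21 + 8827 = 8806$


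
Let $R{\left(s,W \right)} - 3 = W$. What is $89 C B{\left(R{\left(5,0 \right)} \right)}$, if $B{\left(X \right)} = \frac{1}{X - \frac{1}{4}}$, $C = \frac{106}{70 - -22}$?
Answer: $\frac{9434}{253} \approx 37.289$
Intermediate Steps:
$C = \frac{53}{46}$ ($C = \frac{106}{70 + 22} = \frac{106}{92} = 106 \cdot \frac{1}{92} = \frac{53}{46} \approx 1.1522$)
$R{\left(s,W \right)} = 3 + W$
$B{\left(X \right)} = \frac{1}{- \frac{1}{4} + X}$ ($B{\left(X \right)} = \frac{1}{X - \frac{1}{4}} = \frac{1}{- \frac{1}{4} + X}$)
$89 C B{\left(R{\left(5,0 \right)} \right)} = 89 \cdot \frac{53}{46} \frac{4}{-1 + 4 \left(3 + 0\right)} = \frac{4717 \frac{4}{-1 + 4 \cdot 3}}{46} = \frac{4717 \frac{4}{-1 + 12}}{46} = \frac{4717 \cdot \frac{4}{11}}{46} = \frac{4717 \cdot 4 \cdot \frac{1}{11}}{46} = \frac{4717}{46} \cdot \frac{4}{11} = \frac{9434}{253}$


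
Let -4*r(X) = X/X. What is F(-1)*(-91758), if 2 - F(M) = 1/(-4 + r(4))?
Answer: -3486804/17 ≈ -2.0511e+5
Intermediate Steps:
r(X) = -¼ (r(X) = -X/(4*X) = -¼*1 = -¼)
F(M) = 38/17 (F(M) = 2 - 1/(-4 - ¼) = 2 - 1/(-17/4) = 2 - 1*(-4/17) = 2 + 4/17 = 38/17)
F(-1)*(-91758) = (38/17)*(-91758) = -3486804/17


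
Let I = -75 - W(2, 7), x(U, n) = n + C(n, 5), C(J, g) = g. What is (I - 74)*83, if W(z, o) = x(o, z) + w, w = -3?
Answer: -12699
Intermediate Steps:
x(U, n) = 5 + n (x(U, n) = n + 5 = 5 + n)
W(z, o) = 2 + z (W(z, o) = (5 + z) - 3 = 2 + z)
I = -79 (I = -75 - (2 + 2) = -75 - 1*4 = -75 - 4 = -79)
(I - 74)*83 = (-79 - 74)*83 = -153*83 = -12699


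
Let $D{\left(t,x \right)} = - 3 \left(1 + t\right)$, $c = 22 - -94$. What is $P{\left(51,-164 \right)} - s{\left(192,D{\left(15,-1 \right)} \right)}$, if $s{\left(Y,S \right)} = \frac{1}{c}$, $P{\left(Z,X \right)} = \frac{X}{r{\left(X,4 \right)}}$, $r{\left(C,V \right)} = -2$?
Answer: $\frac{9511}{116} \approx 81.991$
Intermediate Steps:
$P{\left(Z,X \right)} = - \frac{X}{2}$ ($P{\left(Z,X \right)} = \frac{X}{-2} = X \left(- \frac{1}{2}\right) = - \frac{X}{2}$)
$c = 116$ ($c = 22 + 94 = 116$)
$D{\left(t,x \right)} = -3 - 3 t$
$s{\left(Y,S \right)} = \frac{1}{116}$
$P{\left(51,-164 \right)} - s{\left(192,D{\left(15,-1 \right)} \right)} = \left(- \frac{1}{2}\right) \left(-164\right) - \frac{1}{116} = 82 - \frac{1}{116} = \frac{9511}{116}$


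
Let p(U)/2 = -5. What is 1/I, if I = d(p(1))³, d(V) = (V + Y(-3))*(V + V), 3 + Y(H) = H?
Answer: 1/32768000 ≈ 3.0518e-8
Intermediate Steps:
Y(H) = -3 + H
p(U) = -10 (p(U) = 2*(-5) = -10)
d(V) = 2*V*(-6 + V) (d(V) = (V + (-3 - 3))*(V + V) = (V - 6)*(2*V) = (-6 + V)*(2*V) = 2*V*(-6 + V))
I = 32768000 (I = (2*(-10)*(-6 - 10))³ = (2*(-10)*(-16))³ = 320³ = 32768000)
1/I = 1/32768000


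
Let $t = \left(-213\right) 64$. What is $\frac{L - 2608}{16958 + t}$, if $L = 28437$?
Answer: $\frac{25829}{3326} \approx 7.7658$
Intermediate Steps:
$t = -13632$
$\frac{L - 2608}{16958 + t} = \frac{28437 - 2608}{16958 - 13632} = \frac{25829}{3326}$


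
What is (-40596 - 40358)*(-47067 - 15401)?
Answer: 5057034472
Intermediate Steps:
(-40596 - 40358)*(-47067 - 15401) = -80954*(-62468) = 5057034472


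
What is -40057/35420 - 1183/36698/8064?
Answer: -423364890863/374354830080 ≈ -1.1309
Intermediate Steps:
-40057/35420 - 1183/36698/8064 = -40057*1/35420 - 1183*1/36698*(1/8064) = -40057/35420 - 1183/36698*1/8064 = -40057/35420 - 169/42276096 = -423364890863/374354830080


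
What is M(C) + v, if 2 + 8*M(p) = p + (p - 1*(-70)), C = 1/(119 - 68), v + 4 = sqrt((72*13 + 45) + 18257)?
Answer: 919/204 + sqrt(19238) ≈ 143.21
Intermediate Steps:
v = -4 + sqrt(19238) (v = -4 + sqrt((72*13 + 45) + 18257) = -4 + sqrt((936 + 45) + 18257) = -4 + sqrt(981 + 18257) = -4 + sqrt(19238) ≈ 134.70)
C = 1/51 ≈ 0.019608
M(p) = 17/2 + p/4 (M(p) = -1/4 + (p + (p - 1*(-70)))/8 = -1/4 + (p + (p + 70))/8 = -1/4 + (p + (70 + p))/8 = -1/4 + (70 + 2*p)/8 = -1/4 + (35/4 + p/4) = 17/2 + p/4)
M(C) + v = (17/2 + (1/4)*(1/51)) + (-4 + sqrt(19238)) = (17/2 + 1/204) + (-4 + sqrt(19238)) = 1735/204 + (-4 + sqrt(19238)) = 919/204 + sqrt(19238)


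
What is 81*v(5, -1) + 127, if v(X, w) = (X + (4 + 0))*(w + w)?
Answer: -1331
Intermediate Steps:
v(X, w) = 2*w*(4 + X) (v(X, w) = (X + 4)*(2*w) = (4 + X)*(2*w) = 2*w*(4 + X))
81*v(5, -1) + 127 = 81*(2*(-1)*(4 + 5)) + 127 = 81*(2*(-1)*9) + 127 = 81*(-18) + 127 = -1458 + 127 = -1331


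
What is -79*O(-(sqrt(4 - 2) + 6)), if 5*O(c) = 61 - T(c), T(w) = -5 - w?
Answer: -948 + 79*sqrt(2)/5 ≈ -925.66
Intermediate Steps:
O(c) = 66/5 + c/5 (O(c) = (61 - (-5 - c))/5 = (61 + (5 + c))/5 = (66 + c)/5 = 66/5 + c/5)
-79*O(-(sqrt(4 - 2) + 6)) = -79*(66/5 + (-(sqrt(4 - 2) + 6))/5) = -79*(66/5 + (-(sqrt(2) + 6))/5) = -79*(66/5 + (-(6 + sqrt(2)))/5) = -79*(66/5 + (-6 - sqrt(2))/5) = -79*(66/5 + (-6/5 - sqrt(2)/5)) = -79*(12 - sqrt(2)/5) = -948 + 79*sqrt(2)/5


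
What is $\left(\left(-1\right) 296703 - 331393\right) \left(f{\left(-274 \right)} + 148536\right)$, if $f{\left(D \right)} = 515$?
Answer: $-93618336896$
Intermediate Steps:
$\left(\left(-1\right) 296703 - 331393\right) \left(f{\left(-274 \right)} + 148536\right) = \left(\left(-1\right) 296703 - 331393\right) \left(515 + 148536\right) = \left(-296703 - 331393\right) 149051 = \left(-628096\right) 149051 = -93618336896$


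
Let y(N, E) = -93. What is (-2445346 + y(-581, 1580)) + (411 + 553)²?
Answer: -1516143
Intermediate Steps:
(-2445346 + y(-581, 1580)) + (411 + 553)² = (-2445346 - 93) + (411 + 553)² = -2445439 + 964² = -2445439 + 929296 = -1516143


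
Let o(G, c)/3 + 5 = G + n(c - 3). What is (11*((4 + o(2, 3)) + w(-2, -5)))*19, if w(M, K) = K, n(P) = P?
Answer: -2090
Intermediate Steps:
o(G, c) = -24 + 3*G + 3*c (o(G, c) = -15 + 3*(G + (c - 3)) = -15 + 3*(G + (-3 + c)) = -15 + 3*(-3 + G + c) = -15 + (-9 + 3*G + 3*c) = -24 + 3*G + 3*c)
(11*((4 + o(2, 3)) + w(-2, -5)))*19 = (11*((4 + (-24 + 3*2 + 3*3)) - 5))*19 = (11*((4 + (-24 + 6 + 9)) - 5))*19 = (11*((4 - 9) - 5))*19 = (11*(-5 - 5))*19 = (11*(-10))*19 = -110*19 = -2090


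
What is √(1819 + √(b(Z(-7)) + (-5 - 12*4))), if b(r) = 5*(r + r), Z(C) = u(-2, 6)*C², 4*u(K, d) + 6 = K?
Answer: √(1819 + I*√1033) ≈ 42.651 + 0.3768*I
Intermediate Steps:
u(K, d) = -3/2 + K/4
Z(C) = -2*C² (Z(C) = (-3/2 + (¼)*(-2))*C² = (-3/2 - ½)*C² = -2*C²)
b(r) = 10*r (b(r) = 5*(2*r) = 10*r)
√(1819 + √(b(Z(-7)) + (-5 - 12*4))) = √(1819 + √(10*(-2*(-7)²) + (-5 - 12*4))) = √(1819 + √(10*(-2*49) + (-5 - 48))) = √(1819 + √(10*(-98) - 53)) = √(1819 + √(-980 - 53)) = √(1819 + √(-1033)) = √(1819 + I*√1033)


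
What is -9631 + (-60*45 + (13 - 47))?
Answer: -12365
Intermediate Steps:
-9631 + (-60*45 + (13 - 47)) = -9631 + (-2700 - 34) = -9631 - 2734 = -12365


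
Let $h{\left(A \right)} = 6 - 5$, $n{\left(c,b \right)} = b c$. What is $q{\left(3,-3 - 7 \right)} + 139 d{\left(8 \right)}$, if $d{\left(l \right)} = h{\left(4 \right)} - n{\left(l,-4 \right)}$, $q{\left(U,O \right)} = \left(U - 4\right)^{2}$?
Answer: $4588$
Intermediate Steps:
$h{\left(A \right)} = 1$ ($h{\left(A \right)} = 6 - 5 = 1$)
$q{\left(U,O \right)} = \left(-4 + U\right)^{2}$
$d{\left(l \right)} = 1 + 4 l$ ($d{\left(l \right)} = 1 - - 4 l = 1 + 4 l$)
$q{\left(3,-3 - 7 \right)} + 139 d{\left(8 \right)} = \left(-4 + 3\right)^{2} + 139 \left(1 + 4 \cdot 8\right) = \left(-1\right)^{2} + 139 \left(1 + 32\right) = 1 + 139 \cdot 33 = 1 + 4587 = 4588$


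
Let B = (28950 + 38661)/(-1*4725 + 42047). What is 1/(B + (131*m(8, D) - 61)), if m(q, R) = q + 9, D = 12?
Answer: 37322/80907063 ≈ 0.00046129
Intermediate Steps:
m(q, R) = 9 + q
B = 67611/37322 (B = 67611/(-4725 + 42047) = 67611/37322 ≈ 1.8116)
1/(B + (131*m(8, D) - 61)) = 1/(67611/37322 + (131*(9 + 8) - 61)) = 1/(67611/37322 + (131*17 - 61)) = 1/(67611/37322 + (2227 - 61)) = 1/(67611/37322 + 2166) = 1/(80907063/37322) = 37322/80907063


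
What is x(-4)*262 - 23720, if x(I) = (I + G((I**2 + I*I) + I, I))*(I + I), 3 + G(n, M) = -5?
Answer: 1432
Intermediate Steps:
G(n, M) = -8 (G(n, M) = -3 - 5 = -8)
x(I) = 2*I*(-8 + I) (x(I) = (I - 8)*(I + I) = (-8 + I)*(2*I) = 2*I*(-8 + I))
x(-4)*262 - 23720 = (2*(-4)*(-8 - 4))*262 - 23720 = (2*(-4)*(-12))*262 - 23720 = 96*262 - 23720 = 25152 - 23720 = 1432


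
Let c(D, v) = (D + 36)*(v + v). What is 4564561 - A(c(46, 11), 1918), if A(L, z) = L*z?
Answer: 1104489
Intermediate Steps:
c(D, v) = 2*v*(36 + D) (c(D, v) = (36 + D)*(2*v) = 2*v*(36 + D))
4564561 - A(c(46, 11), 1918) = 4564561 - 2*11*(36 + 46)*1918 = 4564561 - 2*11*82*1918 = 4564561 - 1804*1918 = 4564561 - 1*3460072 = 4564561 - 3460072 = 1104489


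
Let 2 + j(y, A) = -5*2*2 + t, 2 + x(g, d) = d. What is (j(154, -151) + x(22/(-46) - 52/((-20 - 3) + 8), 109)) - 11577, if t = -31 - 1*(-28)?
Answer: -11495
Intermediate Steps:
t = -3 (t = -31 + 28 = -3)
x(g, d) = -2 + d
j(y, A) = -25 (j(y, A) = -2 + (-5*2*2 - 3) = -2 + (-10*2 - 3) = -2 + (-20 - 3) = -2 - 23 = -25)
(j(154, -151) + x(22/(-46) - 52/((-20 - 3) + 8), 109)) - 11577 = (-25 + (-2 + 109)) - 11577 = (-25 + 107) - 11577 = 82 - 11577 = -11495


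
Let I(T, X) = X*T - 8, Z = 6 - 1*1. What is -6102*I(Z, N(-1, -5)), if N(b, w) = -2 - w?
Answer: -42714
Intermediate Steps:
Z = 5 (Z = 6 - 1 = 5)
I(T, X) = -8 + T*X (I(T, X) = T*X - 8 = -8 + T*X)
-6102*I(Z, N(-1, -5)) = -6102*(-8 + 5*(-2 - 1*(-5))) = -6102*(-8 + 5*(-2 + 5)) = -6102*(-8 + 5*3) = -6102*(-8 + 15) = -6102*7 = -42714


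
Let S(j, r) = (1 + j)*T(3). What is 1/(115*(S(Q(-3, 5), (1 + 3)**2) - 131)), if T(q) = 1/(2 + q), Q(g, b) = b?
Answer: -1/14927 ≈ -6.6993e-5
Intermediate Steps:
S(j, r) = 1/5 + j/5 (S(j, r) = (1 + j)/(2 + 3) = (1 + j)/5 = (1 + j)*(1/5) = 1/5 + j/5)
1/(115*(S(Q(-3, 5), (1 + 3)**2) - 131)) = 1/(115*((1/5 + (1/5)*5) - 131)) = 1/(115*((1/5 + 1) - 131)) = 1/(115*(6/5 - 131)) = 1/(115*(-649/5)) = 1/(-14927) = -1/14927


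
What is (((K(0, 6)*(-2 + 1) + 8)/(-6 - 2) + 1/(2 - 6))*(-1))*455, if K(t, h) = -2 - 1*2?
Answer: 3185/4 ≈ 796.25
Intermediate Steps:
K(t, h) = -4 (K(t, h) = -2 - 2 = -4)
(((K(0, 6)*(-2 + 1) + 8)/(-6 - 2) + 1/(2 - 6))*(-1))*455 = (((-4*(-2 + 1) + 8)/(-6 - 2) + 1/(2 - 6))*(-1))*455 = (((-4*(-1) + 8)/(-8) + 1/(-4))*(-1))*455 = (((4 + 8)*(-⅛) - ¼)*(-1))*455 = ((12*(-⅛) - ¼)*(-1))*455 = ((-3/2 - ¼)*(-1))*455 = -7/4*(-1)*455 = (7/4)*455 = 3185/4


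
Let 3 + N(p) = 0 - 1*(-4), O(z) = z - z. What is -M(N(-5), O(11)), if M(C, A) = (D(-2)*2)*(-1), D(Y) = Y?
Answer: -4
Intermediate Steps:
O(z) = 0
N(p) = 1 (N(p) = -3 + (0 - 1*(-4)) = -3 + (0 + 4) = -3 + 4 = 1)
M(C, A) = 4 (M(C, A) = -2*2*(-1) = -4*(-1) = 4)
-M(N(-5), O(11)) = -1*4 = -4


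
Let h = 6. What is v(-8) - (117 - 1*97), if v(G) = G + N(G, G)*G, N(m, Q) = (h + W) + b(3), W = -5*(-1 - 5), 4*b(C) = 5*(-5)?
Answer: -266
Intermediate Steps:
b(C) = -25/4 (b(C) = (5*(-5))/4 = (¼)*(-25) = -25/4)
W = 30 (W = -5*(-6) = 30)
N(m, Q) = 119/4 (N(m, Q) = (6 + 30) - 25/4 = 36 - 25/4 = 119/4)
v(G) = 123*G/4 (v(G) = G + 119*G/4 = 123*G/4)
v(-8) - (117 - 1*97) = (123/4)*(-8) - (117 - 1*97) = -246 - (117 - 97) = -246 - 1*20 = -246 - 20 = -266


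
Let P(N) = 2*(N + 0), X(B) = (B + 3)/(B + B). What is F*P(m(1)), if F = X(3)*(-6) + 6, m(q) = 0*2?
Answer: 0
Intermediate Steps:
m(q) = 0
X(B) = (3 + B)/(2*B) (X(B) = (3 + B)/((2*B)) = (3 + B)*(1/(2*B)) = (3 + B)/(2*B))
P(N) = 2*N
F = 0 (F = ((½)*(3 + 3)/3)*(-6) + 6 = ((½)*(⅓)*6)*(-6) + 6 = 1*(-6) + 6 = -6 + 6 = 0)
F*P(m(1)) = 0*(2*0) = 0*0 = 0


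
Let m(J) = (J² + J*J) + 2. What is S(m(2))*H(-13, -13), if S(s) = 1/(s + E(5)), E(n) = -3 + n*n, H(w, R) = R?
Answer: -13/32 ≈ -0.40625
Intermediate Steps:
E(n) = -3 + n²
m(J) = 2 + 2*J² (m(J) = (J² + J²) + 2 = 2*J² + 2 = 2 + 2*J²)
S(s) = 1/(22 + s) (S(s) = 1/(s + (-3 + 5²)) = 1/(s + (-3 + 25)) = 1/(s + 22) = 1/(22 + s))
S(m(2))*H(-13, -13) = -13/(22 + (2 + 2*2²)) = -13/(22 + (2 + 2*4)) = -13/(22 + (2 + 8)) = -13/(22 + 10) = -13/32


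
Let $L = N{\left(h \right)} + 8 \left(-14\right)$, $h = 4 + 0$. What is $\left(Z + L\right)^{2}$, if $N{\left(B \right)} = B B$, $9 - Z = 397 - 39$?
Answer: $198025$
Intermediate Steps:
$Z = -349$ ($Z = 9 - \left(397 - 39\right) = 9 - 358 = -349$)
$h = 4$
$N{\left(B \right)} = B^{2}$
$L = -96$ ($L = 4^{2} + 8 \left(-14\right) = 16 - 112 = -96$)
$\left(Z + L\right)^{2} = \left(-349 - 96\right)^{2} = \left(-445\right)^{2} = 198025$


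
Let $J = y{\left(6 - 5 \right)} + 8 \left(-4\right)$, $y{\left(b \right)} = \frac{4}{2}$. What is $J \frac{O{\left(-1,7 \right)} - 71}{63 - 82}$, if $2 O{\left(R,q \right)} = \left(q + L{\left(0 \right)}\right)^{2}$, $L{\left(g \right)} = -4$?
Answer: $-105$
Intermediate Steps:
$O{\left(R,q \right)} = \frac{\left(-4 + q\right)^{2}}{2}$ ($O{\left(R,q \right)} = \frac{\left(q - 4\right)^{2}}{2} = \frac{\left(-4 + q\right)^{2}}{2}$)
$y{\left(b \right)} = 2$ ($y{\left(b \right)} = 4 \cdot \frac{1}{2} = 2$)
$J = -30$ ($J = 2 + 8 \left(-4\right) = 2 - 32 = -30$)
$J \frac{O{\left(-1,7 \right)} - 71}{63 - 82} = - 30 \frac{\frac{\left(-4 + 7\right)^{2}}{2} - 71}{63 - 82} = - 30 \frac{\frac{3^{2}}{2} - 71}{-19} = - 30 \left(\frac{1}{2} \cdot 9 - 71\right) \left(- \frac{1}{19}\right) = - 30 \left(\frac{9}{2} - 71\right) \left(- \frac{1}{19}\right) = - 30 \left(\left(- \frac{133}{2}\right) \left(- \frac{1}{19}\right)\right) = \left(-30\right) \frac{7}{2} = -105$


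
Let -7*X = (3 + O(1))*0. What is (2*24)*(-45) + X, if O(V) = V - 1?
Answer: -2160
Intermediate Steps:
O(V) = -1 + V
X = 0 (X = -(3 + (-1 + 1))*0/7 = -(3 + 0)*0/7 = -3*0/7 = -⅐*0 = 0)
(2*24)*(-45) + X = (2*24)*(-45) + 0 = 48*(-45) + 0 = -2160 + 0 = -2160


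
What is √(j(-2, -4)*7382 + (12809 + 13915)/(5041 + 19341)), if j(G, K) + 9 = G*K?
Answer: 10*I*√10969534946/12191 ≈ 85.912*I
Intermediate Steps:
j(G, K) = -9 + G*K
√(j(-2, -4)*7382 + (12809 + 13915)/(5041 + 19341)) = √((-9 - 2*(-4))*7382 + (12809 + 13915)/(5041 + 19341)) = √((-9 + 8)*7382 + 26724/24382) = √(-1*7382 + 26724*(1/24382)) = √(-7382 + 13362/12191) = √(-89980600/12191) = 10*I*√10969534946/12191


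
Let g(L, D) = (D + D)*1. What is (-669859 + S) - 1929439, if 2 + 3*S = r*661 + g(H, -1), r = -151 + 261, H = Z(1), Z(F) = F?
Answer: -7725188/3 ≈ -2.5751e+6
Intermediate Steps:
H = 1
g(L, D) = 2*D (g(L, D) = (2*D)*1 = 2*D)
r = 110
S = 72706/3 (S = -2/3 + (110*661 + 2*(-1))/3 = -2/3 + (72710 - 2)/3 = -2/3 + (1/3)*72708 = -2/3 + 24236 = 72706/3 ≈ 24235.)
(-669859 + S) - 1929439 = (-669859 + 72706/3) - 1929439 = -1936871/3 - 1929439 = -7725188/3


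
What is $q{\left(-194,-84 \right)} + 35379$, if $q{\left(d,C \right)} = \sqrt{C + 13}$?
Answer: $35379 + i \sqrt{71} \approx 35379.0 + 8.4261 i$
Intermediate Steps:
$q{\left(d,C \right)} = \sqrt{13 + C}$
$q{\left(-194,-84 \right)} + 35379 = \sqrt{13 - 84} + 35379 = \sqrt{-71} + 35379 = i \sqrt{71} + 35379 = 35379 + i \sqrt{71}$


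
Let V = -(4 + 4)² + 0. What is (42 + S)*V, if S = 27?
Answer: -4416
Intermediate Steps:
V = -64 (V = -1*8² + 0 = -1*64 + 0 = -64 + 0 = -64)
(42 + S)*V = (42 + 27)*(-64) = 69*(-64) = -4416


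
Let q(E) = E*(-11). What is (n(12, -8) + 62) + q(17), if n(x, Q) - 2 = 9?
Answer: -114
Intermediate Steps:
q(E) = -11*E
n(x, Q) = 11 (n(x, Q) = 2 + 9 = 11)
(n(12, -8) + 62) + q(17) = (11 + 62) - 11*17 = 73 - 187 = -114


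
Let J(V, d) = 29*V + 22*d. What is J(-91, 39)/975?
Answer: -137/75 ≈ -1.8267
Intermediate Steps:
J(V, d) = 22*d + 29*V
J(-91, 39)/975 = (22*39 + 29*(-91))/975 = (858 - 2639)*(1/975) = -1781*1/975 = -137/75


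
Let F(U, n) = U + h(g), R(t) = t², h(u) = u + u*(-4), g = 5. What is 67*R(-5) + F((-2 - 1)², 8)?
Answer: 1669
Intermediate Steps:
h(u) = -3*u (h(u) = u - 4*u = -3*u)
F(U, n) = -15 + U (F(U, n) = U - 3*5 = U - 15 = -15 + U)
67*R(-5) + F((-2 - 1)², 8) = 67*(-5)² + (-15 + (-2 - 1)²) = 67*25 + (-15 + (-3)²) = 1675 + (-15 + 9) = 1675 - 6 = 1669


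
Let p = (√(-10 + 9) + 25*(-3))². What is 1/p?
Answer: (75 - I)⁻² ≈ 0.00017768 + 4.739e-6*I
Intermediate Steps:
p = (-75 + I)² (p = (√(-1) - 75)² = (I - 75)² = (-75 + I)² ≈ 5624.0 - 150.0*I)
1/p = 1/((75 - I)²) = (75 - I)⁻²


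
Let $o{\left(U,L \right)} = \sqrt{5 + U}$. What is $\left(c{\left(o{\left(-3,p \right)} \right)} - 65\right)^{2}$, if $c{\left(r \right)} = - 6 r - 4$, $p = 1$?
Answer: $4833 + 828 \sqrt{2} \approx 6004.0$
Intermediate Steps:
$c{\left(r \right)} = -4 - 6 r$
$\left(c{\left(o{\left(-3,p \right)} \right)} - 65\right)^{2} = \left(\left(-4 - 6 \sqrt{5 - 3}\right) - 65\right)^{2} = \left(\left(-4 - 6 \sqrt{2}\right) - 65\right)^{2} = \left(-69 - 6 \sqrt{2}\right)^{2}$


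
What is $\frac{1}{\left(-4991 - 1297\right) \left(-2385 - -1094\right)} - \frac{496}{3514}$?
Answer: $- \frac{2013214627}{14262988656} \approx -0.14115$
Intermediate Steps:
$\frac{1}{\left(-4991 - 1297\right) \left(-2385 - -1094\right)} - \frac{496}{3514} = \frac{1}{\left(-6288\right) \left(-2385 + 1094\right)} - \frac{248}{1757} = - \frac{1}{6288 \left(-1291\right)} - \frac{248}{1757} = \left(- \frac{1}{6288}\right) \left(- \frac{1}{1291}\right) - \frac{248}{1757} = \frac{1}{8117808} - \frac{248}{1757} = - \frac{2013214627}{14262988656}$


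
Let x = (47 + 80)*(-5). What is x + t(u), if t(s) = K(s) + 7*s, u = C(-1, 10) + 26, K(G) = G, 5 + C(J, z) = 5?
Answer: -427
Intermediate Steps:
C(J, z) = 0 (C(J, z) = -5 + 5 = 0)
x = -635 (x = 127*(-5) = -635)
u = 26 (u = 0 + 26 = 26)
t(s) = 8*s (t(s) = s + 7*s = 8*s)
x + t(u) = -635 + 8*26 = -635 + 208 = -427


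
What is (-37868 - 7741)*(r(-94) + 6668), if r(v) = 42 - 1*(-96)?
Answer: -310414854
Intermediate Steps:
r(v) = 138 (r(v) = 42 + 96 = 138)
(-37868 - 7741)*(r(-94) + 6668) = (-37868 - 7741)*(138 + 6668) = -45609*6806 = -310414854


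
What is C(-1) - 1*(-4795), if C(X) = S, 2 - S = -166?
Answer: 4963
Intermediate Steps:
S = 168 (S = 2 - 1*(-166) = 2 + 166 = 168)
C(X) = 168
C(-1) - 1*(-4795) = 168 - 1*(-4795) = 168 + 4795 = 4963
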